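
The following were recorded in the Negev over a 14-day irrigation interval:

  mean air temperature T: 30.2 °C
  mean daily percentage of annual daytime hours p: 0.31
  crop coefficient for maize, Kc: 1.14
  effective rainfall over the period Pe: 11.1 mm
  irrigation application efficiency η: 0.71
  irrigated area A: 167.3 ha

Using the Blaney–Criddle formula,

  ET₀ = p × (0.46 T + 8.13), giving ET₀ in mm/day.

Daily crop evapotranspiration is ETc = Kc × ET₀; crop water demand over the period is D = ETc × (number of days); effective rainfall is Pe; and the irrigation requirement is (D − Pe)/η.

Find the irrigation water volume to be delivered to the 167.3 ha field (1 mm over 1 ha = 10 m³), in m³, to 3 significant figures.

ET₀ = 0.31 × (0.46 × 30.2 + 8.13) = 0.31 × 22.022 = 6.8268 mm/d
ETc = Kc × ET₀ = 1.14 × 6.8268 = 7.7826 mm/d
Crop demand D = ETc × 14 d = 7.7826 × 14 = 108.956 mm
D − Pe = 108.956 − 11.1 = 97.856 mm
Gross irrigation = 97.856 / 0.71 = 137.825 mm
Volume = 137.825 mm × 167.3 ha × 10 = 230581.2 m³

231000 m³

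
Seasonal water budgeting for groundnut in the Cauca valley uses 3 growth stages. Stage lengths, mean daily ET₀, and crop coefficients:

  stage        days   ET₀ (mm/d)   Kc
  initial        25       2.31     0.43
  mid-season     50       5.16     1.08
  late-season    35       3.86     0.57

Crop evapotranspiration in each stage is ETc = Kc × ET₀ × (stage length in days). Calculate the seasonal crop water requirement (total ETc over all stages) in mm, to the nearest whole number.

380 mm

initial: 0.43 × 2.31 × 25 = 24.83 mm
mid-season: 1.08 × 5.16 × 50 = 278.64 mm
late-season: 0.57 × 3.86 × 35 = 77.01 mm
Seasonal total = 380.48 mm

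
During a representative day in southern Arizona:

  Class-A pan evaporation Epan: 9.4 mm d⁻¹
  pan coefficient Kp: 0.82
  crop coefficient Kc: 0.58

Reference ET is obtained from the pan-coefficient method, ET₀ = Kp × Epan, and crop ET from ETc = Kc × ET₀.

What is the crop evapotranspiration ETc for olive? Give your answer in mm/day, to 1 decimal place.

4.5 mm/day

ET₀ = 0.82 × 9.4 = 7.7080 mm/d
ETc = Kc × ET₀ = 0.58 × 7.7080 = 4.4706 mm/d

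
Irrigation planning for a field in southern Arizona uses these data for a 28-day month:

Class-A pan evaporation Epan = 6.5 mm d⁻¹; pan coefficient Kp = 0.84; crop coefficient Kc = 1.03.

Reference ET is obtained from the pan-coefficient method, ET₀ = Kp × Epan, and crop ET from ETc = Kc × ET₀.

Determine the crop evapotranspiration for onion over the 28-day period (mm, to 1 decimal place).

ET₀ = 0.84 × 6.5 = 5.4600 mm/d
ETc = Kc × ET₀ = 1.03 × 5.4600 = 5.6238 mm/d
Over 28 days: 5.6238 × 28 = 157.466 mm

157.5 mm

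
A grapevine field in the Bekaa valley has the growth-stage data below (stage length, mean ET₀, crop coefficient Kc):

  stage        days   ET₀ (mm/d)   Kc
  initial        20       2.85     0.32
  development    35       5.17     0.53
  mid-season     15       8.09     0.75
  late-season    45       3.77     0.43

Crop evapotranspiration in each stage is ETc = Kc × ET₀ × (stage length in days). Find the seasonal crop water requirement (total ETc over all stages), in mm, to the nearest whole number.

initial: 0.32 × 2.85 × 20 = 18.24 mm
development: 0.53 × 5.17 × 35 = 95.90 mm
mid-season: 0.75 × 8.09 × 15 = 91.01 mm
late-season: 0.43 × 3.77 × 45 = 72.95 mm
Seasonal total = 278.10 mm

278 mm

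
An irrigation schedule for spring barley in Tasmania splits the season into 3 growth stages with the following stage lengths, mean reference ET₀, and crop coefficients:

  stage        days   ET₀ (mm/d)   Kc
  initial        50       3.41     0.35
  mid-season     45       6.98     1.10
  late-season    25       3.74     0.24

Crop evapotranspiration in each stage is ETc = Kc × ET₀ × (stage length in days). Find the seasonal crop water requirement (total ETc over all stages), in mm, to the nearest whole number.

initial: 0.35 × 3.41 × 50 = 59.68 mm
mid-season: 1.10 × 6.98 × 45 = 345.51 mm
late-season: 0.24 × 3.74 × 25 = 22.44 mm
Seasonal total = 427.63 mm

428 mm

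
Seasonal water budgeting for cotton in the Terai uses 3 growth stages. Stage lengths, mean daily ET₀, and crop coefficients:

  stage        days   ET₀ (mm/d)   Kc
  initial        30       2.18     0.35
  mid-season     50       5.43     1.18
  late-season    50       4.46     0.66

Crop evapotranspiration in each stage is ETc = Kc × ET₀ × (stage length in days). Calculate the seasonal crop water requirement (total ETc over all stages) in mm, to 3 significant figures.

490 mm

initial: 0.35 × 2.18 × 30 = 22.89 mm
mid-season: 1.18 × 5.43 × 50 = 320.37 mm
late-season: 0.66 × 4.46 × 50 = 147.18 mm
Seasonal total = 490.44 mm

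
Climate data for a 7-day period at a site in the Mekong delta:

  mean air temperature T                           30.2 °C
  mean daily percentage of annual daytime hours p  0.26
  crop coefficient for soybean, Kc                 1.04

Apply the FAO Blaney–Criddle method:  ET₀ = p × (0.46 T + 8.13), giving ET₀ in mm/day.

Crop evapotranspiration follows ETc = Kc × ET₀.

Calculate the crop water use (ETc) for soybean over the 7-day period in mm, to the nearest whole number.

42 mm

ET₀ = 0.26 × (0.46 × 30.2 + 8.13) = 0.26 × 22.022 = 5.7257 mm/d
ETc = Kc × ET₀ = 1.04 × 5.7257 = 5.9547 mm/d
Over 7 days: 5.9547 × 7 = 41.683 mm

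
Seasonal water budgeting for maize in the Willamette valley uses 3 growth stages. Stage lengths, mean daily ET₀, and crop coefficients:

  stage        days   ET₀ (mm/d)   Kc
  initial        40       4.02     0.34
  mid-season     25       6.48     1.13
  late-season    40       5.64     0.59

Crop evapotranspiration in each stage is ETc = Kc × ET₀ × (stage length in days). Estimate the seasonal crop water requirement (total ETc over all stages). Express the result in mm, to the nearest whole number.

371 mm

initial: 0.34 × 4.02 × 40 = 54.67 mm
mid-season: 1.13 × 6.48 × 25 = 183.06 mm
late-season: 0.59 × 5.64 × 40 = 133.10 mm
Seasonal total = 370.83 mm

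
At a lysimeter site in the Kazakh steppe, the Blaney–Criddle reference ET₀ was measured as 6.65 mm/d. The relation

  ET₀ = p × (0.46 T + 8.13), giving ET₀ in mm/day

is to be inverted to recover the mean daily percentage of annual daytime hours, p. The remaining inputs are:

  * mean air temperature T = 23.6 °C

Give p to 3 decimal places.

p = ET₀ / (0.46 T + 8.13) = 6.65 / (0.46 × 23.6 + 8.13) = 6.65 / 18.986 = 0.3503

0.350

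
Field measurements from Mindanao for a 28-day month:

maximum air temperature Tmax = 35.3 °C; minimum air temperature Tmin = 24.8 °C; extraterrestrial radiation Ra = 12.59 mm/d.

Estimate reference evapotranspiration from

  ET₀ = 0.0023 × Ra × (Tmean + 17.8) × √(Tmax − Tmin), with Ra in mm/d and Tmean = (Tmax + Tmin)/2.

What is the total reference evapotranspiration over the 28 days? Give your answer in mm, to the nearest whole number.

Tmean = (35.3 + 24.8)/2 = 30.05 °C
ET₀ = 0.0023 × 12.59 × (30.05 + 17.8) × √10.5 = 0.0023 × 12.59 × 47.85 × 3.2404 = 4.4899 mm/d
Over 28 days: 4.4899 × 28 = 125.717 mm

126 mm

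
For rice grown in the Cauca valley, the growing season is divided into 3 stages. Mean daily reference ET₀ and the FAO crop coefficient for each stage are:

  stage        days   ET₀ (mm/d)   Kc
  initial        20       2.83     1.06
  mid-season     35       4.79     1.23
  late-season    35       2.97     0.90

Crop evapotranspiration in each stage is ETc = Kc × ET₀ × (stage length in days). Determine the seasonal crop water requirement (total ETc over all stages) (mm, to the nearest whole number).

initial: 1.06 × 2.83 × 20 = 60.00 mm
mid-season: 1.23 × 4.79 × 35 = 206.21 mm
late-season: 0.90 × 2.97 × 35 = 93.56 mm
Seasonal total = 359.77 mm

360 mm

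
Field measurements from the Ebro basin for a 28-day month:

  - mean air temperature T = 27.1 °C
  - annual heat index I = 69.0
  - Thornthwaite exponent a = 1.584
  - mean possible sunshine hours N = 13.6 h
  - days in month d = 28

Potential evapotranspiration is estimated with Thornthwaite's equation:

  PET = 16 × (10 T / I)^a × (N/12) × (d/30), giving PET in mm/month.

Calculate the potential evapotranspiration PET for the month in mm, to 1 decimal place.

10T/I = 10 × 27.1 / 69.0 = 3.9275
(10T/I)^a = 3.9275^1.584 = 8.7313
Uncorrected PET = 16 × 8.7313 = 139.701 mm
Correction = (N/12)(d/30) = (13.6/12)(28/30) = 1.0578
PET = 139.701 × 1.0578 = 147.776 mm/month

147.8 mm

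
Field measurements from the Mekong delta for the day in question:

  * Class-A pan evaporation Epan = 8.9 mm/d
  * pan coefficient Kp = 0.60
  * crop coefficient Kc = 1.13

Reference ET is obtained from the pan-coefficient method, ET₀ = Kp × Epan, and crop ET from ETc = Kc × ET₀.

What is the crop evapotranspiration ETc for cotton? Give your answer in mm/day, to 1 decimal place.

6.0 mm/day

ET₀ = 0.60 × 8.9 = 5.3400 mm/d
ETc = Kc × ET₀ = 1.13 × 5.3400 = 6.0342 mm/d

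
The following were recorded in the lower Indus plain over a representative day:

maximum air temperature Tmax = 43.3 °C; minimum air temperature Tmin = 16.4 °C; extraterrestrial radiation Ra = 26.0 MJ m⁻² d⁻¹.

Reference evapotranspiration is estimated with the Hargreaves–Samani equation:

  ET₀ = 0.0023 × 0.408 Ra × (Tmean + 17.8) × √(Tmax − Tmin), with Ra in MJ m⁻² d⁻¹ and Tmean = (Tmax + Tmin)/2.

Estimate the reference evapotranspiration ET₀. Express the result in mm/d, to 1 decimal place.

Tmean = (43.3 + 16.4)/2 = 29.85 °C
0.408 Ra = 0.408 × 26.0 = 10.6080 mm/d equivalent
ET₀ = 0.0023 × 10.6080 × (29.85 + 17.8) × √26.9 = 0.0023 × 10.6080 × 47.65 × 5.1865 = 6.0297 mm/d

6.0 mm/d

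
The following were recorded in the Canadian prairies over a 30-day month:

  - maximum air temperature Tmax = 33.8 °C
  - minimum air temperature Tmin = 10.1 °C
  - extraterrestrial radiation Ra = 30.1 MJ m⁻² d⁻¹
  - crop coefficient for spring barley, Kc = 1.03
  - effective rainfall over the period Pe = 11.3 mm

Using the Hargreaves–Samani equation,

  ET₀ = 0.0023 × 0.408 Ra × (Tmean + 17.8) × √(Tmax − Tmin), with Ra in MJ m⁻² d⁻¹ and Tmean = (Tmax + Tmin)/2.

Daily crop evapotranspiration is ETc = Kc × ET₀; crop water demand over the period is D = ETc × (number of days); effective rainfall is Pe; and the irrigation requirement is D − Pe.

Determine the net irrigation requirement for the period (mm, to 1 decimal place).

Tmean = (33.8 + 10.1)/2 = 21.95 °C
0.408 Ra = 0.408 × 30.1 = 12.2808 mm/d equivalent
ET₀ = 0.0023 × 12.2808 × (21.95 + 17.8) × √23.7 = 0.0023 × 12.2808 × 39.75 × 4.8683 = 5.4660 mm/d
ETc = Kc × ET₀ = 1.03 × 5.4660 = 5.6300 mm/d
Crop demand D = ETc × 30 d = 5.6300 × 30 = 168.900 mm
D − Pe = 168.900 − 11.3 = 157.600 mm

157.6 mm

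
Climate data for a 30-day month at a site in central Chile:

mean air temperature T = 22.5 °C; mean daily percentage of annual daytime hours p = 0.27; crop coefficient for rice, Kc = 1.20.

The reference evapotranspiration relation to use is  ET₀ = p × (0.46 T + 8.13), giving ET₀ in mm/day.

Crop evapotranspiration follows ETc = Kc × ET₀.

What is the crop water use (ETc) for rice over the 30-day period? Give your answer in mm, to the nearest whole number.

ET₀ = 0.27 × (0.46 × 22.5 + 8.13) = 0.27 × 18.480 = 4.9896 mm/d
ETc = Kc × ET₀ = 1.20 × 4.9896 = 5.9875 mm/d
Over 30 days: 5.9875 × 30 = 179.625 mm

180 mm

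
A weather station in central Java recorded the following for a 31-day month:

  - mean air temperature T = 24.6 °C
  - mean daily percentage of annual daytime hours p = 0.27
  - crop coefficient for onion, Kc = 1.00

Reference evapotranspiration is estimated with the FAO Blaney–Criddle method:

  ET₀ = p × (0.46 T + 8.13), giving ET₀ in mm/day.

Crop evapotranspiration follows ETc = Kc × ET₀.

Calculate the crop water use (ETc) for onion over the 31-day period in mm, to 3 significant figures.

ET₀ = 0.27 × (0.46 × 24.6 + 8.13) = 0.27 × 19.446 = 5.2504 mm/d
ETc = Kc × ET₀ = 1.00 × 5.2504 = 5.2504 mm/d
Over 31 days: 5.2504 × 31 = 162.762 mm

163 mm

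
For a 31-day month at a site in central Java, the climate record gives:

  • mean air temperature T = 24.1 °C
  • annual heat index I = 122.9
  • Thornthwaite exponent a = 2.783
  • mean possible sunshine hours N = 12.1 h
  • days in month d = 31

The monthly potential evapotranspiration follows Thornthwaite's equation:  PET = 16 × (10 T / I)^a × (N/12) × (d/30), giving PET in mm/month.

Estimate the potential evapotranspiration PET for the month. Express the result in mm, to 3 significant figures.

10T/I = 10 × 24.1 / 122.9 = 1.9609
(10T/I)^a = 1.9609^2.783 = 6.5148
Uncorrected PET = 16 × 6.5148 = 104.237 mm
Correction = (N/12)(d/30) = (12.1/12)(31/30) = 1.0419
PET = 104.237 × 1.0419 = 108.605 mm/month

109 mm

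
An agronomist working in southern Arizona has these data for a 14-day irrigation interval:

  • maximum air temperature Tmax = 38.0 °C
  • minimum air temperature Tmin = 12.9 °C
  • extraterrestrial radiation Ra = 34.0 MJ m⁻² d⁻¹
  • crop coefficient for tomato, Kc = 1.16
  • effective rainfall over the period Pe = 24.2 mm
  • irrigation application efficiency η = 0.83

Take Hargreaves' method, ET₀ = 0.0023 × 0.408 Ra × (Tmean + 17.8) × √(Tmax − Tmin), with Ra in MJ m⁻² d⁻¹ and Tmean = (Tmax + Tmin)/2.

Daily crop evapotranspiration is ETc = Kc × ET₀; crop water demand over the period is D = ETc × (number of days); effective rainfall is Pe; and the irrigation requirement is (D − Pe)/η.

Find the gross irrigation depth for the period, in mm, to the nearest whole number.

106 mm

Tmean = (38.0 + 12.9)/2 = 25.45 °C
0.408 Ra = 0.408 × 34.0 = 13.8720 mm/d equivalent
ET₀ = 0.0023 × 13.8720 × (25.45 + 17.8) × √25.1 = 0.0023 × 13.8720 × 43.25 × 5.0100 = 6.9134 mm/d
ETc = Kc × ET₀ = 1.16 × 6.9134 = 8.0195 mm/d
Crop demand D = ETc × 14 d = 8.0195 × 14 = 112.273 mm
D − Pe = 112.273 − 24.2 = 88.073 mm
Gross irrigation = 88.073 / 0.83 = 106.112 mm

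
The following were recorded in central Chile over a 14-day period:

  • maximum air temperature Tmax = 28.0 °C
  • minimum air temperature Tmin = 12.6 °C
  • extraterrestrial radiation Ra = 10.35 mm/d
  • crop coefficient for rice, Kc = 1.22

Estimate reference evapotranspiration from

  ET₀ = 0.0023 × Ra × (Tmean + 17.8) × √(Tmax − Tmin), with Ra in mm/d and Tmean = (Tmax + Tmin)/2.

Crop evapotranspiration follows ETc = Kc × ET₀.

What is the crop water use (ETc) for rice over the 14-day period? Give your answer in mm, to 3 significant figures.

Tmean = (28.0 + 12.6)/2 = 20.30 °C
ET₀ = 0.0023 × 10.35 × (20.30 + 17.8) × √15.4 = 0.0023 × 10.35 × 38.10 × 3.9243 = 3.5592 mm/d
ETc = Kc × ET₀ = 1.22 × 3.5592 = 4.3422 mm/d
Over 14 days: 4.3422 × 14 = 60.791 mm

60.8 mm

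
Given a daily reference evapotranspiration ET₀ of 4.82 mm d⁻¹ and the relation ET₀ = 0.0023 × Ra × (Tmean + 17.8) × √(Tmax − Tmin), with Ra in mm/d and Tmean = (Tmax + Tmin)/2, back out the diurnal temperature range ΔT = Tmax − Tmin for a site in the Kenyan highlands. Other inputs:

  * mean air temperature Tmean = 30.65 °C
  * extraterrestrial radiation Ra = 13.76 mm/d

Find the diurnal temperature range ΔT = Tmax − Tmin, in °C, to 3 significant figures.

√ΔT = ET₀ / [0.0023 × Ra × (Tmean+17.8)] = 4.82 / (0.0023 × 13.76 × 48.45) = 3.1435
ΔT = 3.1435² = 9.882 °C

9.88 °C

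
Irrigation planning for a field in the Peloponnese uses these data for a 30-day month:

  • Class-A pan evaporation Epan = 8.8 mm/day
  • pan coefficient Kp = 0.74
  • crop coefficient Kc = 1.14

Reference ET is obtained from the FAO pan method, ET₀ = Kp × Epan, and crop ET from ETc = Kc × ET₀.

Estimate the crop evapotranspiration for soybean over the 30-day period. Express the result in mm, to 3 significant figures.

223 mm

ET₀ = 0.74 × 8.8 = 6.5120 mm/d
ETc = Kc × ET₀ = 1.14 × 6.5120 = 7.4237 mm/d
Over 30 days: 7.4237 × 30 = 222.711 mm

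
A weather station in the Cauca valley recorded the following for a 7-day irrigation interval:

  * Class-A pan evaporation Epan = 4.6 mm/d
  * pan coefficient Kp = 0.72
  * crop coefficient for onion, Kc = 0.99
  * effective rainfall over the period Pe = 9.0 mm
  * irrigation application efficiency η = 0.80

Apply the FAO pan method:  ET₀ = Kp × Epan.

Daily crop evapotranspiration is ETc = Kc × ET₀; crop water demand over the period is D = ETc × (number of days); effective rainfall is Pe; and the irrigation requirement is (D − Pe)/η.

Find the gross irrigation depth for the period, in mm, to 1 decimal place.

17.4 mm

ET₀ = 0.72 × 4.6 = 3.3120 mm/d
ETc = Kc × ET₀ = 0.99 × 3.3120 = 3.2789 mm/d
Crop demand D = ETc × 7 d = 3.2789 × 7 = 22.952 mm
D − Pe = 22.952 − 9.0 = 13.952 mm
Gross irrigation = 13.952 / 0.80 = 17.440 mm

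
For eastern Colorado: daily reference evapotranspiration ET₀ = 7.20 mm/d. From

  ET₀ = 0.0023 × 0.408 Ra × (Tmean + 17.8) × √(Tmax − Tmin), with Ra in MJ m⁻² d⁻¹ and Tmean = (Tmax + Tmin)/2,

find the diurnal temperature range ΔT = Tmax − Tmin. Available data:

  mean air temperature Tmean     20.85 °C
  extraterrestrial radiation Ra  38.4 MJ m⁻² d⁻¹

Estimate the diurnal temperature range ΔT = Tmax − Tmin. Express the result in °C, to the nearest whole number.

√ΔT = ET₀ / [0.0023 × 0.408 × Ra × (Tmean+17.8)] = 7.20 / (0.0023 × 15.6672 × 38.65) = 5.1697
ΔT = 5.1697² = 26.726 °C

27 °C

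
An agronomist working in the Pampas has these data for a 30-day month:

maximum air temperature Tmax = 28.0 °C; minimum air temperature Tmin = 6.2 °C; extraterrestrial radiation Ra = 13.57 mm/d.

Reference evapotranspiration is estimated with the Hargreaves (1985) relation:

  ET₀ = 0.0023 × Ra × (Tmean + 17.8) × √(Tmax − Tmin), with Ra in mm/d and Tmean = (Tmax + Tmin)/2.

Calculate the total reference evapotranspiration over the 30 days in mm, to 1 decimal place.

Tmean = (28.0 + 6.2)/2 = 17.10 °C
ET₀ = 0.0023 × 13.57 × (17.10 + 17.8) × √21.8 = 0.0023 × 13.57 × 34.90 × 4.6690 = 5.0858 mm/d
Over 30 days: 5.0858 × 30 = 152.574 mm

152.6 mm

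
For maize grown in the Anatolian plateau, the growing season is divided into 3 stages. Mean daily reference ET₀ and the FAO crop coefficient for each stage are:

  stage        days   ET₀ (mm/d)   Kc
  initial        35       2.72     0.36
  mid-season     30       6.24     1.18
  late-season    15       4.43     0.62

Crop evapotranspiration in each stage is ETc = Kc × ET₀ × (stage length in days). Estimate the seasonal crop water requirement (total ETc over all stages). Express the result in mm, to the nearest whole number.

296 mm

initial: 0.36 × 2.72 × 35 = 34.27 mm
mid-season: 1.18 × 6.24 × 30 = 220.90 mm
late-season: 0.62 × 4.43 × 15 = 41.20 mm
Seasonal total = 296.37 mm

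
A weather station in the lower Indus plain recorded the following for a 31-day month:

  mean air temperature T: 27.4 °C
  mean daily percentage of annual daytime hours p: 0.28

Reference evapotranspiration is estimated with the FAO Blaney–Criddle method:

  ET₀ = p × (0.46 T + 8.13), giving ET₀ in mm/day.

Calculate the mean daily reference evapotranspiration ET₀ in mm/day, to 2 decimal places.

ET₀ = 0.28 × (0.46 × 27.4 + 8.13) = 0.28 × 20.734 = 5.8055 mm/d

5.81 mm/day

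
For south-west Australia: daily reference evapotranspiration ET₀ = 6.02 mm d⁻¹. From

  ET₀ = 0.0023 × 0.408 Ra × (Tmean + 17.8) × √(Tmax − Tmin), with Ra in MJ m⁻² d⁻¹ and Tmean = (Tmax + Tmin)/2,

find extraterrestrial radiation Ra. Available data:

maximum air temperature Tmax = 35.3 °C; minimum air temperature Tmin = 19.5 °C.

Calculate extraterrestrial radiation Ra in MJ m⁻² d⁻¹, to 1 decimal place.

35.7 MJ m⁻² d⁻¹

Tmean = (35.3+19.5)/2 = 27.40 °C; ΔT = 15.8
Ra = ET₀ / [0.0023 × 0.408 × (Tmean+17.8) × √ΔT]
   = 6.02 / (0.0023 × 0.408 × 45.20 × 3.9749) = 35.706 MJ m⁻² d⁻¹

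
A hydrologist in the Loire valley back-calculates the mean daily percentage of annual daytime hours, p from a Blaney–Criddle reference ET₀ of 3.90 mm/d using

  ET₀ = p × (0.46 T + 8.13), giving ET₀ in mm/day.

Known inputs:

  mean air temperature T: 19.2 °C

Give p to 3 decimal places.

0.230

p = ET₀ / (0.46 T + 8.13) = 3.90 / (0.46 × 19.2 + 8.13) = 3.90 / 16.962 = 0.2299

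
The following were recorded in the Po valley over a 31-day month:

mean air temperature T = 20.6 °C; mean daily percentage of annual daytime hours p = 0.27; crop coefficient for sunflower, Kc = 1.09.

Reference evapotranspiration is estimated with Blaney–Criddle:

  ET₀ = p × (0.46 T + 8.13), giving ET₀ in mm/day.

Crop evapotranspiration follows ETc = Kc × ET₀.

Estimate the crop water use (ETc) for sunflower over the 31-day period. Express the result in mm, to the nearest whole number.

161 mm

ET₀ = 0.27 × (0.46 × 20.6 + 8.13) = 0.27 × 17.606 = 4.7536 mm/d
ETc = Kc × ET₀ = 1.09 × 4.7536 = 5.1814 mm/d
Over 31 days: 5.1814 × 31 = 160.623 mm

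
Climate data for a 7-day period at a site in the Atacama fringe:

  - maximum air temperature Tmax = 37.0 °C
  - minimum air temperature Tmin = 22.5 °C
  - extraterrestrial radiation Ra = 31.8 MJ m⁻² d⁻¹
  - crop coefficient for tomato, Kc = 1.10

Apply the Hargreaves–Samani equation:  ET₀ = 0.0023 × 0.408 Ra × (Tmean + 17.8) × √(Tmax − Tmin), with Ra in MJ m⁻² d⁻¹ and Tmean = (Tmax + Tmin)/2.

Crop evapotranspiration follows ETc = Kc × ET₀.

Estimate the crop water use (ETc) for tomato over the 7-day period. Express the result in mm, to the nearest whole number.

Tmean = (37.0 + 22.5)/2 = 29.75 °C
0.408 Ra = 0.408 × 31.8 = 12.9744 mm/d equivalent
ET₀ = 0.0023 × 12.9744 × (29.75 + 17.8) × √14.5 = 0.0023 × 12.9744 × 47.55 × 3.8079 = 5.4032 mm/d
ETc = Kc × ET₀ = 1.10 × 5.4032 = 5.9435 mm/d
Over 7 days: 5.9435 × 7 = 41.605 mm

42 mm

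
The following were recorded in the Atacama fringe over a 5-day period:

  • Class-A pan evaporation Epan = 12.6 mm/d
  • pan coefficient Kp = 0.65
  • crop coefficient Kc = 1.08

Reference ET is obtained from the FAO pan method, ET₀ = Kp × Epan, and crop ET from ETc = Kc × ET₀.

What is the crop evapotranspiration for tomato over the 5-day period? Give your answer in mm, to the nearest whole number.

44 mm

ET₀ = 0.65 × 12.6 = 8.1900 mm/d
ETc = Kc × ET₀ = 1.08 × 8.1900 = 8.8452 mm/d
Over 5 days: 8.8452 × 5 = 44.226 mm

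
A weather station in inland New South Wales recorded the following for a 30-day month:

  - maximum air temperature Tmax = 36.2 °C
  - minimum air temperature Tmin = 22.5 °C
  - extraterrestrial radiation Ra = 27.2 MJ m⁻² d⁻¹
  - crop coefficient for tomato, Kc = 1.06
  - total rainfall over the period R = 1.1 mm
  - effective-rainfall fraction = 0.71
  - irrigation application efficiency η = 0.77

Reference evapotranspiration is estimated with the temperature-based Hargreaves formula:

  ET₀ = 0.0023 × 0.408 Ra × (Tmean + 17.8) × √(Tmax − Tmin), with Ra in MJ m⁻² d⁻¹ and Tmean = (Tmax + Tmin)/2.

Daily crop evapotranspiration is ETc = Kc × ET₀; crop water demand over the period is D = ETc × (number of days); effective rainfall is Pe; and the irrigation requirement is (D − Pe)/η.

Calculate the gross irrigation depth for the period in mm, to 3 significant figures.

Tmean = (36.2 + 22.5)/2 = 29.35 °C
0.408 Ra = 0.408 × 27.2 = 11.0976 mm/d equivalent
ET₀ = 0.0023 × 11.0976 × (29.35 + 17.8) × √13.7 = 0.0023 × 11.0976 × 47.15 × 3.7014 = 4.4546 mm/d
ETc = Kc × ET₀ = 1.06 × 4.4546 = 4.7219 mm/d
Crop demand D = ETc × 30 d = 4.7219 × 30 = 141.657 mm
Pe = 0.71 × 1.1 = 0.781 mm
D − Pe = 141.657 − 0.781 = 140.876 mm
Gross irrigation = 140.876 / 0.77 = 182.956 mm

183 mm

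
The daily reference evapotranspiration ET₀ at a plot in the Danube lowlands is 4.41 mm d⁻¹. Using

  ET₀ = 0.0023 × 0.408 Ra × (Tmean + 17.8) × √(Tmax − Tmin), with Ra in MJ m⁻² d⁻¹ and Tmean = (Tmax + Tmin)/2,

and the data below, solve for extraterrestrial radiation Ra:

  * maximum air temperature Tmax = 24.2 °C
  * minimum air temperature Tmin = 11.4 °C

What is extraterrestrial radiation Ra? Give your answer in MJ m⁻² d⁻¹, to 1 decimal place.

Tmean = (24.2+11.4)/2 = 17.80 °C; ΔT = 12.8
Ra = ET₀ / [0.0023 × 0.408 × (Tmean+17.8) × √ΔT]
   = 4.41 / (0.0023 × 0.408 × 35.60 × 3.5777) = 36.897 MJ m⁻² d⁻¹

36.9 MJ m⁻² d⁻¹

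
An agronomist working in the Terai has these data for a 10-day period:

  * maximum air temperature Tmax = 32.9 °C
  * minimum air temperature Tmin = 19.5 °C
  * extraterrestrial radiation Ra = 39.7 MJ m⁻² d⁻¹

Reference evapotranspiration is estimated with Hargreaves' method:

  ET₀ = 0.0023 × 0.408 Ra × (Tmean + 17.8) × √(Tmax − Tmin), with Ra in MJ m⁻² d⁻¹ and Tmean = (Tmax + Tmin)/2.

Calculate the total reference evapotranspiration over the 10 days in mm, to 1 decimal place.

Tmean = (32.9 + 19.5)/2 = 26.20 °C
0.408 Ra = 0.408 × 39.7 = 16.1976 mm/d equivalent
ET₀ = 0.0023 × 16.1976 × (26.20 + 17.8) × √13.4 = 0.0023 × 16.1976 × 44.00 × 3.6606 = 6.0004 mm/d
Over 10 days: 6.0004 × 10 = 60.004 mm

60.0 mm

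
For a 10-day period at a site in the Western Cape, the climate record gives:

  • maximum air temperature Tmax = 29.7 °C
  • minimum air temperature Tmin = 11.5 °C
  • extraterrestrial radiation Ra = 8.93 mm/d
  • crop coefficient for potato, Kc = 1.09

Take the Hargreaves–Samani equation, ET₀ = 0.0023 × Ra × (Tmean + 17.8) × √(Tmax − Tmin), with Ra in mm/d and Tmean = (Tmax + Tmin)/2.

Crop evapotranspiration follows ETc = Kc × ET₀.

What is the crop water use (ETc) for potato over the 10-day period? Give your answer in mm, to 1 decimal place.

36.7 mm

Tmean = (29.7 + 11.5)/2 = 20.60 °C
ET₀ = 0.0023 × 8.93 × (20.60 + 17.8) × √18.2 = 0.0023 × 8.93 × 38.40 × 4.2661 = 3.3647 mm/d
ETc = Kc × ET₀ = 1.09 × 3.3647 = 3.6675 mm/d
Over 10 days: 3.6675 × 10 = 36.675 mm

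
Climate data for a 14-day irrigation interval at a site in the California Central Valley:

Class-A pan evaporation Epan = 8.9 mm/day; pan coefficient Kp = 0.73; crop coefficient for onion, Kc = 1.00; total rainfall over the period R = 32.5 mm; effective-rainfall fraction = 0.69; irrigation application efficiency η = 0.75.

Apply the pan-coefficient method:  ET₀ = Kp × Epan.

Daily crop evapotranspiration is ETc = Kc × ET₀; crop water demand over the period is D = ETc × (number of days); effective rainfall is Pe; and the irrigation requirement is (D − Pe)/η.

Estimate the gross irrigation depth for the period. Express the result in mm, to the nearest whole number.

91 mm

ET₀ = 0.73 × 8.9 = 6.4970 mm/d
ETc = Kc × ET₀ = 1.00 × 6.4970 = 6.4970 mm/d
Crop demand D = ETc × 14 d = 6.4970 × 14 = 90.958 mm
Pe = 0.69 × 32.5 = 22.425 mm
D − Pe = 90.958 − 22.425 = 68.533 mm
Gross irrigation = 68.533 / 0.75 = 91.377 mm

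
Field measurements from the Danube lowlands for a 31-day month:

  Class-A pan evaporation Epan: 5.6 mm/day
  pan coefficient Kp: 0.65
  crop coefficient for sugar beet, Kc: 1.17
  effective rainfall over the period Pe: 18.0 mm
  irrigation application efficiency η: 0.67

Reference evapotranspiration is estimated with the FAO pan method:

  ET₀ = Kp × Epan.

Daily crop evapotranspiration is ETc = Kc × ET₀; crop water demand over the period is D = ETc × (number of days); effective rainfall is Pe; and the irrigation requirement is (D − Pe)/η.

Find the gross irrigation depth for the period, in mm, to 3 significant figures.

170 mm

ET₀ = 0.65 × 5.6 = 3.6400 mm/d
ETc = Kc × ET₀ = 1.17 × 3.6400 = 4.2588 mm/d
Crop demand D = ETc × 31 d = 4.2588 × 31 = 132.023 mm
D − Pe = 132.023 − 18.0 = 114.023 mm
Gross irrigation = 114.023 / 0.67 = 170.184 mm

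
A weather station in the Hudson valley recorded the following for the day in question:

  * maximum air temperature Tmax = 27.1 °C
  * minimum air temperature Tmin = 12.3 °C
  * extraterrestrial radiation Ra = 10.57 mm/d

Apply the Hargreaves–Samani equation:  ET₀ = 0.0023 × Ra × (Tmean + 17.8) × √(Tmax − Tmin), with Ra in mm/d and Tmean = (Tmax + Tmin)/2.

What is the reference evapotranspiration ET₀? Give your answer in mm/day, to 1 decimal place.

3.5 mm/day

Tmean = (27.1 + 12.3)/2 = 19.70 °C
ET₀ = 0.0023 × 10.57 × (19.70 + 17.8) × √14.8 = 0.0023 × 10.57 × 37.50 × 3.8471 = 3.5073 mm/d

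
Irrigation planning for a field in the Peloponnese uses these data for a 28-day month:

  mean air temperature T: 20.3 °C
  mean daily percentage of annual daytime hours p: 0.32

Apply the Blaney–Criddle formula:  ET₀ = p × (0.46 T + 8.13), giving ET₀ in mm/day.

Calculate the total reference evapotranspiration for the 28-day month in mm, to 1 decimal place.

156.5 mm

ET₀ = 0.32 × (0.46 × 20.3 + 8.13) = 0.32 × 17.468 = 5.5898 mm/d
Monthly total = 5.5898 × 28 = 156.514 mm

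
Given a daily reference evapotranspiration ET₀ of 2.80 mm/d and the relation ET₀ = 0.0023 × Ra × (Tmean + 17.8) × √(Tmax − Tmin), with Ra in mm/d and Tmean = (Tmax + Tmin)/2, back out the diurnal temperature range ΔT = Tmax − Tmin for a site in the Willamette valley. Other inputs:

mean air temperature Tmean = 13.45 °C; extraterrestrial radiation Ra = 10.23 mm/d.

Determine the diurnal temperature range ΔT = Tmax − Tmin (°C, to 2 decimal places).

14.50 °C

√ΔT = ET₀ / [0.0023 × Ra × (Tmean+17.8)] = 2.80 / (0.0023 × 10.23 × 31.25) = 3.8081
ΔT = 3.8081² = 14.502 °C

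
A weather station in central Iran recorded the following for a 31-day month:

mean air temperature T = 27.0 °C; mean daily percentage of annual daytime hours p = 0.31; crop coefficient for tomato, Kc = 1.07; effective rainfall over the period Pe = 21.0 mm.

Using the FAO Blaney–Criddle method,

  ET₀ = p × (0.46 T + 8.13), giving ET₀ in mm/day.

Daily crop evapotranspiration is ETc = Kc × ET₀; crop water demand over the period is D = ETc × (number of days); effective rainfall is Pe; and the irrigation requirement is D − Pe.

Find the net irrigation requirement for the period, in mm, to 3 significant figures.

ET₀ = 0.31 × (0.46 × 27.0 + 8.13) = 0.31 × 20.550 = 6.3705 mm/d
ETc = Kc × ET₀ = 1.07 × 6.3705 = 6.8164 mm/d
Crop demand D = ETc × 31 d = 6.8164 × 31 = 211.308 mm
D − Pe = 211.308 − 21.0 = 190.308 mm

190 mm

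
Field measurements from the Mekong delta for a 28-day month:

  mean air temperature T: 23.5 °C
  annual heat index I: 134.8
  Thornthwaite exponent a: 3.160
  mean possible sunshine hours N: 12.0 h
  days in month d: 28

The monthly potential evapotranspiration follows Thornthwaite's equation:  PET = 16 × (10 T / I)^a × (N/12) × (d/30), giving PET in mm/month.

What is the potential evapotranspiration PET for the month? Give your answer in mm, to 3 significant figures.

86.5 mm

10T/I = 10 × 23.5 / 134.8 = 1.7433
(10T/I)^a = 1.7433^3.160 = 5.7908
Uncorrected PET = 16 × 5.7908 = 92.653 mm
Correction = (N/12)(d/30) = (12.0/12)(28/30) = 0.9333
PET = 92.653 × 0.9333 = 86.473 mm/month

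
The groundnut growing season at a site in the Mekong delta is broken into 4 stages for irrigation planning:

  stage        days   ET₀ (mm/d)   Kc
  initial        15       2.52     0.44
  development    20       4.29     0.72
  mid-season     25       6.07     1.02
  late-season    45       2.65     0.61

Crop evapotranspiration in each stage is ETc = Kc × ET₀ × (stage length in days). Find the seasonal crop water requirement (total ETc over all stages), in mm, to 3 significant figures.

initial: 0.44 × 2.52 × 15 = 16.63 mm
development: 0.72 × 4.29 × 20 = 61.78 mm
mid-season: 1.02 × 6.07 × 25 = 154.79 mm
late-season: 0.61 × 2.65 × 45 = 72.74 mm
Seasonal total = 305.94 mm

306 mm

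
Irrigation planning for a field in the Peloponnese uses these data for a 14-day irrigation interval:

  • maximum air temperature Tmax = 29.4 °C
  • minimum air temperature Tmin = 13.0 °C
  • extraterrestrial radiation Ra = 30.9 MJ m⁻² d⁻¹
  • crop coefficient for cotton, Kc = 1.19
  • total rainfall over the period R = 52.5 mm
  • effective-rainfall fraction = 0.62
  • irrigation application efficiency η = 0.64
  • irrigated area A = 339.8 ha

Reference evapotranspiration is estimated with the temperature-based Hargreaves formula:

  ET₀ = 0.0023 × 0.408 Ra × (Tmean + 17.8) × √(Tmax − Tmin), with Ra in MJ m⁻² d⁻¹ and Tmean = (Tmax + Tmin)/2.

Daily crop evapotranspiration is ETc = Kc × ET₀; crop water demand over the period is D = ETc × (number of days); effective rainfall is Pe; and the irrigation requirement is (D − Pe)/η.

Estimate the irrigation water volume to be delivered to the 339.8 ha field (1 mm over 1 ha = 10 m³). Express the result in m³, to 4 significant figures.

Tmean = (29.4 + 13.0)/2 = 21.20 °C
0.408 Ra = 0.408 × 30.9 = 12.6072 mm/d equivalent
ET₀ = 0.0023 × 12.6072 × (21.20 + 17.8) × √16.4 = 0.0023 × 12.6072 × 39.00 × 4.0497 = 4.5797 mm/d
ETc = Kc × ET₀ = 1.19 × 4.5797 = 5.4498 mm/d
Crop demand D = ETc × 14 d = 5.4498 × 14 = 76.297 mm
Pe = 0.62 × 52.5 = 32.550 mm
D − Pe = 76.297 − 32.550 = 43.747 mm
Gross irrigation = 43.747 / 0.64 = 68.355 mm
Volume = 68.355 mm × 339.8 ha × 10 = 232270.3 m³

232300 m³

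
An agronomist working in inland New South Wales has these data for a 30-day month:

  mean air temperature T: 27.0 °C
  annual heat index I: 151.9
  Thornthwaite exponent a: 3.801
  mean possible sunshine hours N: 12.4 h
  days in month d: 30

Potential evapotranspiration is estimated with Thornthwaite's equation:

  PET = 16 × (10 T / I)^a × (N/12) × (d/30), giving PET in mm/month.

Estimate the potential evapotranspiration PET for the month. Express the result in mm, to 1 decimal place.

147.2 mm

10T/I = 10 × 27.0 / 151.9 = 1.7775
(10T/I)^a = 1.7775^3.801 = 8.9028
Uncorrected PET = 16 × 8.9028 = 142.445 mm
Correction = (N/12)(d/30) = (12.4/12)(30/30) = 1.0333
PET = 142.445 × 1.0333 = 147.188 mm/month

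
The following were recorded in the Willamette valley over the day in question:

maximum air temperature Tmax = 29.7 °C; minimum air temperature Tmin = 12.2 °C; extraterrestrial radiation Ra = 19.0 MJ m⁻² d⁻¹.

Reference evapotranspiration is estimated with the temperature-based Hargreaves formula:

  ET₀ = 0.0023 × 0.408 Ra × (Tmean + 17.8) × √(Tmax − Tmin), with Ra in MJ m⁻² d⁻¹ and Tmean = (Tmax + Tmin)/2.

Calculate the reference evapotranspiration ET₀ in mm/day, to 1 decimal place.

Tmean = (29.7 + 12.2)/2 = 20.95 °C
0.408 Ra = 0.408 × 19.0 = 7.7520 mm/d equivalent
ET₀ = 0.0023 × 7.7520 × (20.95 + 17.8) × √17.5 = 0.0023 × 7.7520 × 38.75 × 4.1833 = 2.8902 mm/d

2.9 mm/day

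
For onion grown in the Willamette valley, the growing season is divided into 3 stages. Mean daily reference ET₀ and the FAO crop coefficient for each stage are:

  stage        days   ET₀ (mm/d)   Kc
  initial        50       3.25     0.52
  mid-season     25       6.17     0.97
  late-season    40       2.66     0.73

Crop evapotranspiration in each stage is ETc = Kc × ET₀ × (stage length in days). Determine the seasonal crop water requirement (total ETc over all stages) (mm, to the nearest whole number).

initial: 0.52 × 3.25 × 50 = 84.50 mm
mid-season: 0.97 × 6.17 × 25 = 149.62 mm
late-season: 0.73 × 2.66 × 40 = 77.67 mm
Seasonal total = 311.79 mm

312 mm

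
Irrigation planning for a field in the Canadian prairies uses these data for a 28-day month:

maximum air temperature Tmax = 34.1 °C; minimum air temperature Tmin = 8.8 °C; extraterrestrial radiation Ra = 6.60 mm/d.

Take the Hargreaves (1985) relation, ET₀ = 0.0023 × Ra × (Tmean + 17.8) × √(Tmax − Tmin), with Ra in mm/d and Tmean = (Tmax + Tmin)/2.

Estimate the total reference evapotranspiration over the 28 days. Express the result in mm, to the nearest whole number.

84 mm

Tmean = (34.1 + 8.8)/2 = 21.45 °C
ET₀ = 0.0023 × 6.60 × (21.45 + 17.8) × √25.3 = 0.0023 × 6.60 × 39.25 × 5.0299 = 2.9969 mm/d
Over 28 days: 2.9969 × 28 = 83.913 mm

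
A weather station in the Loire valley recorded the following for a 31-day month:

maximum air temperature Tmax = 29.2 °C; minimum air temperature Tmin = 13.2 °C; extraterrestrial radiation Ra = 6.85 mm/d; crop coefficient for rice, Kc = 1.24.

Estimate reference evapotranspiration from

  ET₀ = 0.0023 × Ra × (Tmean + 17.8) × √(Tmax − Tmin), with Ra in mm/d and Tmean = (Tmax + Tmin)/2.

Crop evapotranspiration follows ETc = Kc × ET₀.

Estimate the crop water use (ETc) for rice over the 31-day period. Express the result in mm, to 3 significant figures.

Tmean = (29.2 + 13.2)/2 = 21.20 °C
ET₀ = 0.0023 × 6.85 × (21.20 + 17.8) × √16.0 = 0.0023 × 6.85 × 39.00 × 4.0000 = 2.4578 mm/d
ETc = Kc × ET₀ = 1.24 × 2.4578 = 3.0477 mm/d
Over 31 days: 3.0477 × 31 = 94.479 mm

94.5 mm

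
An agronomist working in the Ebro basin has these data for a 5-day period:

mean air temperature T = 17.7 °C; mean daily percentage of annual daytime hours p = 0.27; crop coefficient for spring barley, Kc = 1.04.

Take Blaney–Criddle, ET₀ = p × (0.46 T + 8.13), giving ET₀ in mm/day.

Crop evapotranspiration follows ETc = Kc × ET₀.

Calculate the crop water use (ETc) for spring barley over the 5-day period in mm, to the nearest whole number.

23 mm

ET₀ = 0.27 × (0.46 × 17.7 + 8.13) = 0.27 × 16.272 = 4.3934 mm/d
ETc = Kc × ET₀ = 1.04 × 4.3934 = 4.5691 mm/d
Over 5 days: 4.5691 × 5 = 22.846 mm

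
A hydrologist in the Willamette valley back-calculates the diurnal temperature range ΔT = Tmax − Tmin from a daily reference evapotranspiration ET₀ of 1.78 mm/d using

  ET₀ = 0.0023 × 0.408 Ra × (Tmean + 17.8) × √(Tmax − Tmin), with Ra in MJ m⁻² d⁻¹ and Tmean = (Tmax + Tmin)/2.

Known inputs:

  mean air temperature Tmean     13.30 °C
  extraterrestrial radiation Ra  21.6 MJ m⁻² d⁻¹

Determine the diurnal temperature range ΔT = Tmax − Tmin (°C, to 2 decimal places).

7.97 °C

√ΔT = ET₀ / [0.0023 × 0.408 × Ra × (Tmean+17.8)] = 1.78 / (0.0023 × 8.8128 × 31.10) = 2.8237
ΔT = 2.8237² = 7.973 °C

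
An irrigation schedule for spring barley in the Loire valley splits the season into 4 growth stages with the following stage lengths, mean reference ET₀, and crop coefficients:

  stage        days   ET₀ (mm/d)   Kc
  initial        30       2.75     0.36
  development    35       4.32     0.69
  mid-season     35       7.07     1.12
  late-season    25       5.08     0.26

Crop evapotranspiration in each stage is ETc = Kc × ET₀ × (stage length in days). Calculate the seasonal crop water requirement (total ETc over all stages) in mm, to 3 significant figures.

initial: 0.36 × 2.75 × 30 = 29.70 mm
development: 0.69 × 4.32 × 35 = 104.33 mm
mid-season: 1.12 × 7.07 × 35 = 277.14 mm
late-season: 0.26 × 5.08 × 25 = 33.02 mm
Seasonal total = 444.19 mm

444 mm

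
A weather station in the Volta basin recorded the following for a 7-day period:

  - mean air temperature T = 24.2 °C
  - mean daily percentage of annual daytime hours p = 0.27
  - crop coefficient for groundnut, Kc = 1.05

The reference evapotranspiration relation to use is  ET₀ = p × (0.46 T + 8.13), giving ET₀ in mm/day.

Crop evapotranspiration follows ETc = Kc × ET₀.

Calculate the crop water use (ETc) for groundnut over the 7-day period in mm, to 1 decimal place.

38.2 mm

ET₀ = 0.27 × (0.46 × 24.2 + 8.13) = 0.27 × 19.262 = 5.2007 mm/d
ETc = Kc × ET₀ = 1.05 × 5.2007 = 5.4607 mm/d
Over 7 days: 5.4607 × 7 = 38.225 mm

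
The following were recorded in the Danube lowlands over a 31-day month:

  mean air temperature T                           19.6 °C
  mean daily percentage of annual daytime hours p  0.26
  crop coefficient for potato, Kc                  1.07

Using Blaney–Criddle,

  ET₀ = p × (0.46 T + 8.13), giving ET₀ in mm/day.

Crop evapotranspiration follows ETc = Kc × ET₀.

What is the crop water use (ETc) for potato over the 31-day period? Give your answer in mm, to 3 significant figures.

ET₀ = 0.26 × (0.46 × 19.6 + 8.13) = 0.26 × 17.146 = 4.4580 mm/d
ETc = Kc × ET₀ = 1.07 × 4.4580 = 4.7701 mm/d
Over 31 days: 4.7701 × 31 = 147.873 mm

148 mm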